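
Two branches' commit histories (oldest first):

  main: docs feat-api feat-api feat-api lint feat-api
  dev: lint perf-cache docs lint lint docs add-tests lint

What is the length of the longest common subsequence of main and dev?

One common subsequence of length 2: docs (main #1, dev #6) → lint (main #5, dev #8). Since dp[6][8] = 2, nothing longer is possible.

2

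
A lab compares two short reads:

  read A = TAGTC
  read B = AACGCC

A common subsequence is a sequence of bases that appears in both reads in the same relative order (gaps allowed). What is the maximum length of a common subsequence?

Taking A (read A #2, read B #2), then G (read A #3, read B #4), then C (read A #5, read B #6) gives a common subsequence of length 3. Since dp[5][6] = 3, nothing longer is possible.

3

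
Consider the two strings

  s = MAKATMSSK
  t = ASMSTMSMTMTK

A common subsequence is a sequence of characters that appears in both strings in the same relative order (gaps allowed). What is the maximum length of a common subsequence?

5

Let dp[i][j] be the LCS length of the first i characters of s and the first j characters of t. dp[i][j] = dp[i-1][j-1]+1 when the i-th and j-th characters match, else max(dp[i-1][j], dp[i][j-1]).
    ·  A  S  M  S  T  M  S  M  T  M  T  K
 ·  0  0  0  0  0  0  0  0  0  0  0  0  0
 M  0  0  0  1  1  1  1  1  1  1  1  1  1
 A  0  1  1  1  1  1  1  1  1  1  1  1  1
 K  0  1  1  1  1  1  1  1  1  1  1  1  2
 A  0  1  1  1  1  1  1  1  1  1  1  1  2
 T  0  1  1  1  1  2  2  2  2  2  2  2  2
 M  0  1  1  2  2  2  3  3  3  3  3  3  3
 S  0  1  2  2  3  3  3  4  4  4  4  4  4
 S  0  1  2  2  3  3  3  4  4  4  4  4  4
 K  0  1  2  2  3  3  3  4  4  4  4  4  5
dp[9][12] = 5. One LCS (by backtracking along matches): MTMSK.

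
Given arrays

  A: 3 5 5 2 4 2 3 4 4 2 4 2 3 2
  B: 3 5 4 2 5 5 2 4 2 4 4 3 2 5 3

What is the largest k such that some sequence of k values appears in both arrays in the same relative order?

10

Taking 3 at A[1]=B[1], 5 at A[2]=B[5], 5 at A[3]=B[6], 2 at A[4]=B[7], 4 at A[5]=B[8], 2 at A[6]=B[9], 4 at A[8]=B[10], 4 at A[9]=B[11], 2 at A[10]=B[13], 3 at A[13]=B[15] gives a common subsequence of length 10, and the DP table's final entry dp[14][15] is also 10, so no common subsequence is longer.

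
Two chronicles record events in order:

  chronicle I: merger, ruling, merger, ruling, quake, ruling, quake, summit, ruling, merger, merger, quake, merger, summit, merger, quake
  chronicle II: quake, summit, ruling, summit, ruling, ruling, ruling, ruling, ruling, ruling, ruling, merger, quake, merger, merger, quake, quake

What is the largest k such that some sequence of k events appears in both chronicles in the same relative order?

Pick ruling [2,8] → ruling [4,9] → ruling [6,10] → ruling [9,11] → merger [11,12] → quake [12,13] → merger [13,14] → merger [15,15] → quake [16,17]; all 9 events appear in both, in order, and the DP table's final entry dp[16][17] is also 9, so no common subsequence is longer.

9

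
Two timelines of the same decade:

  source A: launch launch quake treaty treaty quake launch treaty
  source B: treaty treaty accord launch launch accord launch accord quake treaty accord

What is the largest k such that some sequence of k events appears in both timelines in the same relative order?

4

Match launch at source A[1]=source B[5] → launch at source A[2]=source B[7] → quake at source A[3]=source B[9] → treaty at source A[4]=source B[10] — 4 events in the same relative order in both. Since dp[8][11] = 4, nothing longer is possible.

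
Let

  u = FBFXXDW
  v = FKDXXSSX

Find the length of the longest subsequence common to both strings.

3

Taking F (u #1, v #1), X (u #4, v #5), X (u #5, v #8) gives a common subsequence of length 3. The LCS DP gives dp[7][8] = 3, so this is optimal.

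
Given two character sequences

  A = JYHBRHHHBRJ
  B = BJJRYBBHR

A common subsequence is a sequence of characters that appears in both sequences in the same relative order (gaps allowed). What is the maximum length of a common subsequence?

Let dp[i][j] be the LCS length of the first i characters of A and the first j characters of B. dp[i][j] = dp[i-1][j-1]+1 when the i-th and j-th characters match, else max(dp[i-1][j], dp[i][j-1]).
    ·  B  J  J  R  Y  B  B  H  R
 ·  0  0  0  0  0  0  0  0  0  0
 J  0  0  1  1  1  1  1  1  1  1
 Y  0  0  1  1  1  2  2  2  2  2
 H  0  0  1  1  1  2  2  2  3  3
 B  0  1  1  1  1  2  3  3  3  3
 R  0  1  1  1  2  2  3  3  3  4
 H  0  1  1  1  2  2  3  3  4  4
 H  0  1  1  1  2  2  3  3  4  4
 H  0  1  1  1  2  2  3  3  4  4
 B  0  1  1  1  2  2  3  4  4  4
 R  0  1  1  1  2  2  3  4  4  5
 J  0  1  2  2  2  2  3  4  4  5
dp[11][9] = 5. One LCS (by backtracking along matches): JYBHR.

5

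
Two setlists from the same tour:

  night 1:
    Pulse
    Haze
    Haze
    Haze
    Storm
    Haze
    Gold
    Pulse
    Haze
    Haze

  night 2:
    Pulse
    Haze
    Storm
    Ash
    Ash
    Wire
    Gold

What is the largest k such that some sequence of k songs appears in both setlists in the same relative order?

4

Pick Pulse (night 1 #1, night 2 #1) → Haze (night 1 #4, night 2 #2) → Storm (night 1 #5, night 2 #3) → Gold (night 1 #7, night 2 #7); all 4 songs appear in both, in order, and the DP table's final entry dp[10][7] is also 4, so no common subsequence is longer.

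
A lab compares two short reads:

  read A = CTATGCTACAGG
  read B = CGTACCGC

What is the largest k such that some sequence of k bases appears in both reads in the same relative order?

Let dp[i][j] be the LCS length of the first i bases of read A and the first j bases of read B. dp[i][j] = dp[i-1][j-1]+1 when the i-th and j-th bases match, else max(dp[i-1][j], dp[i][j-1]).
    ·  C  G  T  A  C  C  G  C
 ·  0  0  0  0  0  0  0  0  0
 C  0  1  1  1  1  1  1  1  1
 T  0  1  1  2  2  2  2  2  2
 A  0  1  1  2  3  3  3  3  3
 T  0  1  1  2  3  3  3  3  3
 G  0  1  2  2  3  3  3  4  4
 C  0  1  2  2  3  4  4  4  5
 T  0  1  2  3  3  4  4  4  5
 A  0  1  2  3  4  4  4  4  5
 C  0  1  2  3  4  5  5  5  5
 A  0  1  2  3  4  5  5  5  5
 G  0  1  2  3  4  5  5  6  6
 G  0  1  2  3  4  5  5  6  6
dp[12][8] = 6. One LCS (by backtracking along matches): CTACCG.

6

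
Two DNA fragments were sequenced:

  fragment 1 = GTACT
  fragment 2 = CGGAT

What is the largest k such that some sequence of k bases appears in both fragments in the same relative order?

Let dp[i][j] be the LCS length of the first i bases of fragment 1 and the first j bases of fragment 2. dp[i][j] = dp[i-1][j-1]+1 when the i-th and j-th bases match, else max(dp[i-1][j], dp[i][j-1]).
    ·  C  G  G  A  T
 ·  0  0  0  0  0  0
 G  0  0  1  1  1  1
 T  0  0  1  1  1  2
 A  0  0  1  1  2  2
 C  0  1  1  1  2  2
 T  0  1  1  1  2  3
dp[5][5] = 3. One LCS (by backtracking along matches): GAT.

3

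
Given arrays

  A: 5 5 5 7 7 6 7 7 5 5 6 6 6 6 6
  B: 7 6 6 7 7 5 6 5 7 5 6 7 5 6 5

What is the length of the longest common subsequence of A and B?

Taking 7 (A #4, B #1) → 6 (A #6, B #3) → 7 (A #7, B #4) → 7 (A #8, B #5) → 5 (A #9, B #8) → 5 (A #10, B #10) → 6 (A #11, B #11) → 6 (A #12, B #14) gives a common subsequence of length 8, and the DP table's final entry dp[15][15] is also 8, so no common subsequence is longer.

8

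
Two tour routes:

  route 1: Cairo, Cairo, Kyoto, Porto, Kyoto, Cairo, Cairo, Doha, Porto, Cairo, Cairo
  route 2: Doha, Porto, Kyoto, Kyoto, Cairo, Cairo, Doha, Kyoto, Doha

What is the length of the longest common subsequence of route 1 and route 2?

Match Kyoto at route 1[3]=route 2[3], then Kyoto at route 1[5]=route 2[4], then Cairo at route 1[6]=route 2[5], then Cairo at route 1[7]=route 2[6], then Doha at route 1[8]=route 2[9] — 5 stops in the same relative order in both. Since dp[11][9] = 5, nothing longer is possible.

5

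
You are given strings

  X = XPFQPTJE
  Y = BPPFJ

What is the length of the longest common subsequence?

3

Let dp[i][j] be the LCS length of the first i characters of X and the first j characters of Y. dp[i][j] = dp[i-1][j-1]+1 when the i-th and j-th characters match, else max(dp[i-1][j], dp[i][j-1]).
    ·  B  P  P  F  J
 ·  0  0  0  0  0  0
 X  0  0  0  0  0  0
 P  0  0  1  1  1  1
 F  0  0  1  1  2  2
 Q  0  0  1  1  2  2
 P  0  0  1  2  2  2
 T  0  0  1  2  2  2
 J  0  0  1  2  2  3
 E  0  0  1  2  2  3
dp[8][5] = 3. One LCS (by backtracking along matches): PFJ.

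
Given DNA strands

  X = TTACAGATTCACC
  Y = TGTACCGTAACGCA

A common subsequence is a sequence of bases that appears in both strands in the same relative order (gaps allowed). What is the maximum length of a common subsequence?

9

Pick T at X[1]=Y[1], T at X[2]=Y[3], A at X[3]=Y[4], C at X[4]=Y[6], G at X[6]=Y[7], A at X[7]=Y[9], A at X[11]=Y[10], C at X[12]=Y[11], C at X[13]=Y[13]; all 9 bases appear in both, in order. Since dp[13][14] = 9, nothing longer is possible.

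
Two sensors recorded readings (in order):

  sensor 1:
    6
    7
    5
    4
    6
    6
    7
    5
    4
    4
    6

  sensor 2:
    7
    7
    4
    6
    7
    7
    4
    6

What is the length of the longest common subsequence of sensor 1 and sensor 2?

Let dp[i][j] be the LCS length of the first i values of sensor 1 and the first j values of sensor 2. dp[i][j] = dp[i-1][j-1]+1 when the i-th and j-th values match, else max(dp[i-1][j], dp[i][j-1]).
    ·  7  7  4  6  7  7  4  6
 ·  0  0  0  0  0  0  0  0  0
 6  0  0  0  0  1  1  1  1  1
 7  0  1  1  1  1  2  2  2  2
 5  0  1  1  1  1  2  2  2  2
 4  0  1  1  2  2  2  2  3  3
 6  0  1  1  2  3  3  3  3  4
 6  0  1  1  2  3  3  3  3  4
 7  0  1  2  2  3  4  4  4  4
 5  0  1  2  2  3  4  4  4  4
 4  0  1  2  3  3  4  4  5  5
 4  0  1  2  3  3  4  4  5  5
 6  0  1  2  3  4  4  4  5  6
dp[11][8] = 6. One LCS (by backtracking along matches): 7, 4, 6, 7, 4, 6.

6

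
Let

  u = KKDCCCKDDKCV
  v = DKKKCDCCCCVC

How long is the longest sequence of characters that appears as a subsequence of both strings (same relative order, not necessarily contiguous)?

8

Taking K [1,3]; then K [2,4]; then D [3,6]; then C [4,7]; then C [5,8]; then C [6,9]; then C [11,10]; then V [12,11] gives a common subsequence of length 8. The LCS DP gives dp[12][12] = 8, so this is optimal.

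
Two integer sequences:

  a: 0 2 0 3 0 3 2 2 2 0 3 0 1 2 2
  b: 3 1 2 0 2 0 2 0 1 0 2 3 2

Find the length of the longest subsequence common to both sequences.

8

One common subsequence of length 8: 0 at a[1]=b[4], then 2 at a[2]=b[5], then 0 at a[5]=b[6], then 2 at a[9]=b[7], then 0 at a[10]=b[8], then 0 at a[12]=b[10], then 2 at a[14]=b[11], then 2 at a[15]=b[13], and the DP table's final entry dp[15][13] is also 8, so no common subsequence is longer.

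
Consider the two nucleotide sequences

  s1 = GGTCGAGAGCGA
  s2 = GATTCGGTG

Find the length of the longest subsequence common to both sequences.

One common subsequence of length 6: G [1,1], T [3,4], C [4,5], G [5,6], G [7,7], G [11,9]. dp[12][9] = 6 confirms this is the maximum.

6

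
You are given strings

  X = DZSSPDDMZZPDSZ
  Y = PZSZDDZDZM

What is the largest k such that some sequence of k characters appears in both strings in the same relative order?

Taking Z (X #2, Y #2), S (X #3, Y #3), D (X #6, Y #5), D (X #7, Y #6), Z (X #10, Y #7), D (X #12, Y #8), Z (X #14, Y #9) gives a common subsequence of length 7. dp[14][10] = 7 confirms this is the maximum.

7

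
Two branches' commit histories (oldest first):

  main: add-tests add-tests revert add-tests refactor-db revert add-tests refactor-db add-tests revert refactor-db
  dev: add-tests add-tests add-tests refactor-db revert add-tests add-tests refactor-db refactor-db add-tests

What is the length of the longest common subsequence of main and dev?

Match add-tests at main[1]=dev[1] → add-tests at main[2]=dev[2] → add-tests at main[4]=dev[3] → refactor-db at main[5]=dev[4] → revert at main[6]=dev[5] → add-tests at main[7]=dev[7] → refactor-db at main[8]=dev[9] → add-tests at main[9]=dev[10] — 8 commits in the same relative order in both. dp[11][10] = 8 confirms this is the maximum.

8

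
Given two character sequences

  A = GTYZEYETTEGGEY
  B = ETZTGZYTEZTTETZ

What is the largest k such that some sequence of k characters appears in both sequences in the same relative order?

7

One common subsequence of length 7: G (A #1, B #5) → Z (A #4, B #6) → Y (A #6, B #7) → E (A #7, B #9) → T (A #8, B #11) → T (A #9, B #12) → E (A #10, B #13), and the DP table's final entry dp[14][15] is also 7, so no common subsequence is longer.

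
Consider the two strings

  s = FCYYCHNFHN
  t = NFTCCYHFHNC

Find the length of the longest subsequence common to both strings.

7

One common subsequence of length 7: F at s[1]=t[2], then C at s[2]=t[5], then Y at s[4]=t[6], then H at s[6]=t[7], then F at s[8]=t[8], then H at s[9]=t[9], then N at s[10]=t[10]. dp[10][11] = 7 confirms this is the maximum.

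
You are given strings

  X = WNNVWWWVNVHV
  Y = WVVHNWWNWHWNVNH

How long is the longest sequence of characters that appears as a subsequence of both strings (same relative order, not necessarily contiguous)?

8

Pick W (X #1, Y #1), then N (X #2, Y #5), then N (X #3, Y #8), then W (X #5, Y #9), then W (X #6, Y #11), then V (X #8, Y #13), then N (X #9, Y #14), then H (X #11, Y #15); all 8 characters appear in both, in order, and the DP table's final entry dp[12][15] is also 8, so no common subsequence is longer.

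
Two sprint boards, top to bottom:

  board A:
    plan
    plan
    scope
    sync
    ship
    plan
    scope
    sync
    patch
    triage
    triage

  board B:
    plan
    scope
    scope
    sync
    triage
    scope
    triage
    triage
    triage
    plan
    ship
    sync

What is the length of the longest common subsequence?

6

One common subsequence of length 6: plan [1,1], then scope [3,3], then sync [4,4], then scope [7,6], then triage [10,8], then triage [11,9]. dp[11][12] = 6 confirms this is the maximum.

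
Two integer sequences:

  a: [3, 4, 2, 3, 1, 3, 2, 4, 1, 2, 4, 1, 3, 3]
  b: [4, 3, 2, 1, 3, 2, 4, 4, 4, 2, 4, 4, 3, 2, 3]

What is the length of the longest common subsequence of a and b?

Match 3 at a[1]=b[2], 2 at a[3]=b[3], 1 at a[5]=b[4], 3 at a[6]=b[5], 2 at a[7]=b[6], 4 at a[8]=b[9], 2 at a[10]=b[10], 4 at a[11]=b[12], 3 at a[13]=b[13], 3 at a[14]=b[15] — 10 values in the same relative order in both. Since dp[14][15] = 10, nothing longer is possible.

10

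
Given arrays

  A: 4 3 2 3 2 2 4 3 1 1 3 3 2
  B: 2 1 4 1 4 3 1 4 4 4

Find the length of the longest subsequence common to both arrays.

4

Let dp[i][j] be the LCS length of the first i values of A and the first j values of B. dp[i][j] = dp[i-1][j-1]+1 when the i-th and j-th values match, else max(dp[i-1][j], dp[i][j-1]).
    ·  2  1  4  1  4  3  1  4  4  4
 ·  0  0  0  0  0  0  0  0  0  0  0
 4  0  0  0  1  1  1  1  1  1  1  1
 3  0  0  0  1  1  1  2  2  2  2  2
 2  0  1  1  1  1  1  2  2  2  2  2
 3  0  1  1  1  1  1  2  2  2  2  2
 2  0  1  1  1  1  1  2  2  2  2  2
 2  0  1  1  1  1  1  2  2  2  2  2
 4  0  1  1  2  2  2  2  2  3  3  3
 3  0  1  1  2  2  2  3  3  3  3  3
 1  0  1  2  2  3  3  3  4  4  4  4
 1  0  1  2  2  3  3  3  4  4  4  4
 3  0  1  2  2  3  3  4  4  4  4  4
 3  0  1  2  2  3  3  4  4  4  4  4
 2  0  1  2  2  3  3  4  4  4  4  4
dp[13][10] = 4. One LCS (by backtracking along matches): 4, 4, 3, 1.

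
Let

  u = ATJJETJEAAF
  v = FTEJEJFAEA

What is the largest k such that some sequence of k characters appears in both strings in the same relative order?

6

Let dp[i][j] be the LCS length of the first i characters of u and the first j characters of v. dp[i][j] = dp[i-1][j-1]+1 when the i-th and j-th characters match, else max(dp[i-1][j], dp[i][j-1]).
    ·  F  T  E  J  E  J  F  A  E  A
 ·  0  0  0  0  0  0  0  0  0  0  0
 A  0  0  0  0  0  0  0  0  1  1  1
 T  0  0  1  1  1  1  1  1  1  1  1
 J  0  0  1  1  2  2  2  2  2  2  2
 J  0  0  1  1  2  2  3  3  3  3  3
 E  0  0  1  2  2  3  3  3  3  4  4
 T  0  0  1  2  2  3  3  3  3  4  4
 J  0  0  1  2  3  3  4  4  4  4  4
 E  0  0  1  2  3  4  4  4  4  5  5
 A  0  0  1  2  3  4  4  4  5  5  6
 A  0  0  1  2  3  4  4  4  5  5  6
 F  0  1  1  2  3  4  4  5  5  5  6
dp[11][10] = 6. One LCS (by backtracking along matches): TJEJEA.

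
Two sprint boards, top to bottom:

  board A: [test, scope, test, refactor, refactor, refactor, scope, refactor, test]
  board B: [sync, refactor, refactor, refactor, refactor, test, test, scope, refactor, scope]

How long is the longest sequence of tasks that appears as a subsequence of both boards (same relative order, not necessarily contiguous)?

Taking refactor [4,3], refactor [5,4], refactor [6,5], scope [7,8], refactor [8,9] gives a common subsequence of length 5. dp[9][10] = 5 confirms this is the maximum.

5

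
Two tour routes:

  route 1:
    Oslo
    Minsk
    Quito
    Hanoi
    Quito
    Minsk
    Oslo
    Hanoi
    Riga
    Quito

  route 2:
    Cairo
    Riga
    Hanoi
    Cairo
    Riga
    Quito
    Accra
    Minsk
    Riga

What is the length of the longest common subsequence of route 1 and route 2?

Match Hanoi at route 1[4]=route 2[3], Quito at route 1[5]=route 2[6], Minsk at route 1[6]=route 2[8], Riga at route 1[9]=route 2[9] — 4 stops in the same relative order in both. The LCS DP gives dp[10][9] = 4, so this is optimal.

4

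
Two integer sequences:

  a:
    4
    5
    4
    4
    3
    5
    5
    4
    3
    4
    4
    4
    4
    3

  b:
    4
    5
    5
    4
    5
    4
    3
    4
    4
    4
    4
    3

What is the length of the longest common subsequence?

Pick 4 at a[1]=b[1] → 5 at a[2]=b[3] → 4 at a[4]=b[4] → 5 at a[7]=b[5] → 4 at a[8]=b[6] → 3 at a[9]=b[7] → 4 at a[10]=b[8] → 4 at a[11]=b[9] → 4 at a[12]=b[10] → 4 at a[13]=b[11] → 3 at a[14]=b[12]; all 11 values appear in both, in order, and the DP table's final entry dp[14][12] is also 11, so no common subsequence is longer.

11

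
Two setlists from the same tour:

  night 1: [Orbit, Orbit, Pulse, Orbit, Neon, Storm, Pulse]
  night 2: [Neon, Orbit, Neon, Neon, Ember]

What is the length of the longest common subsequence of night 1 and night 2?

2

One common subsequence of length 2: Orbit at night 1[1]=night 2[2] → Neon at night 1[5]=night 2[4]. dp[7][5] = 2 confirms this is the maximum.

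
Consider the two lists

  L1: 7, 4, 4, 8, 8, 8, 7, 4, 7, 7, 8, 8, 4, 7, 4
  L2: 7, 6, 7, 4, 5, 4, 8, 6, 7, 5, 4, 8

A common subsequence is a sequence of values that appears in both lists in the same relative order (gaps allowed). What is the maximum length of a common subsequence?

7

Pick 7 at L1[1]=L2[3] → 4 at L1[2]=L2[4] → 4 at L1[3]=L2[6] → 8 at L1[4]=L2[7] → 7 at L1[7]=L2[9] → 4 at L1[8]=L2[11] → 8 at L1[12]=L2[12]; all 7 values appear in both, in order. The LCS DP gives dp[15][12] = 7, so this is optimal.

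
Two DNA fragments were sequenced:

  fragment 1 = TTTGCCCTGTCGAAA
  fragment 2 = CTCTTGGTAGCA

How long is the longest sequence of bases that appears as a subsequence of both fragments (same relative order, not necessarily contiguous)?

8

Taking T at fragment 1[1]=fragment 2[2], then T at fragment 1[2]=fragment 2[4], then T at fragment 1[3]=fragment 2[5], then G at fragment 1[4]=fragment 2[7], then T at fragment 1[8]=fragment 2[8], then G at fragment 1[9]=fragment 2[10], then C at fragment 1[11]=fragment 2[11], then A at fragment 1[15]=fragment 2[12] gives a common subsequence of length 8. The LCS DP gives dp[15][12] = 8, so this is optimal.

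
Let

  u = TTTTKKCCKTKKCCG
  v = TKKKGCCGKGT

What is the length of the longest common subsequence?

Taking T at u[1]=v[1]; then K at u[5]=v[3]; then K at u[6]=v[4]; then C at u[7]=v[6]; then C at u[8]=v[7]; then K at u[9]=v[9]; then T at u[10]=v[11] gives a common subsequence of length 7. Since dp[15][11] = 7, nothing longer is possible.

7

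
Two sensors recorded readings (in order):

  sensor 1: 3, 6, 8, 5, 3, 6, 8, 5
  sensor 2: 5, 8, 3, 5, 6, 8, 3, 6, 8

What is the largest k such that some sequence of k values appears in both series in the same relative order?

Pick 3 [1,3], 6 [2,5], 8 [3,6], 3 [5,7], 6 [6,8], 8 [7,9]; all 6 values appear in both, in order. Since dp[8][9] = 6, nothing longer is possible.

6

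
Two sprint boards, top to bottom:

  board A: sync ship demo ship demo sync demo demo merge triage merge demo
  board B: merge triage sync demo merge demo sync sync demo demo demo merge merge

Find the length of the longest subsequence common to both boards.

8

Pick sync at board A[1]=board B[3], then demo at board A[3]=board B[4], then demo at board A[5]=board B[6], then sync at board A[6]=board B[8], then demo at board A[7]=board B[10], then demo at board A[8]=board B[11], then merge at board A[9]=board B[12], then merge at board A[11]=board B[13]; all 8 tasks appear in both, in order. Since dp[12][13] = 8, nothing longer is possible.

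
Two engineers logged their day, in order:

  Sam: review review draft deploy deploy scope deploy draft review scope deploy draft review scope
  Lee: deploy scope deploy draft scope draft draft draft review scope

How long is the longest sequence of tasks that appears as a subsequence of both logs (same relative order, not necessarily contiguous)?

Taking deploy (Sam #5, Lee #1); then scope (Sam #6, Lee #2); then deploy (Sam #7, Lee #3); then draft (Sam #8, Lee #4); then scope (Sam #10, Lee #5); then draft (Sam #12, Lee #8); then review (Sam #13, Lee #9); then scope (Sam #14, Lee #10) gives a common subsequence of length 8. dp[14][10] = 8 confirms this is the maximum.

8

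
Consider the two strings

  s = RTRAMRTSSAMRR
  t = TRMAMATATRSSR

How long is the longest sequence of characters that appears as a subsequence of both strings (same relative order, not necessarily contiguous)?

8

Pick T (s #2, t #1), R (s #3, t #2), A (s #4, t #4), M (s #5, t #5), R (s #6, t #10), S (s #8, t #11), S (s #9, t #12), R (s #13, t #13); all 8 characters appear in both, in order. Since dp[13][13] = 8, nothing longer is possible.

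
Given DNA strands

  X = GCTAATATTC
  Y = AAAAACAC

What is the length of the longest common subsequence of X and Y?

Pick A [4,4] → A [5,5] → A [7,7] → C [10,8]; all 4 bases appear in both, in order. dp[10][8] = 4 confirms this is the maximum.

4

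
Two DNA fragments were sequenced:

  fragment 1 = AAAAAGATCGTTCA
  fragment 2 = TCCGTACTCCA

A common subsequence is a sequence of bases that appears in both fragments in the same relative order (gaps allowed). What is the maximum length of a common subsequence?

7

Pick T (fragment 1 #8, fragment 2 #1); then C (fragment 1 #9, fragment 2 #3); then G (fragment 1 #10, fragment 2 #4); then T (fragment 1 #11, fragment 2 #5); then T (fragment 1 #12, fragment 2 #8); then C (fragment 1 #13, fragment 2 #10); then A (fragment 1 #14, fragment 2 #11); all 7 bases appear in both, in order. The LCS DP gives dp[14][11] = 7, so this is optimal.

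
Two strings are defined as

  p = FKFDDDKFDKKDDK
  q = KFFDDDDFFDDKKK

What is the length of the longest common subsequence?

Match F (p #1, q #2) → F (p #3, q #3) → D (p #4, q #5) → D (p #5, q #6) → D (p #6, q #7) → F (p #8, q #9) → D (p #9, q #11) → K (p #10, q #12) → K (p #11, q #13) → K (p #14, q #14) — 10 characters in the same relative order in both. Since dp[14][14] = 10, nothing longer is possible.

10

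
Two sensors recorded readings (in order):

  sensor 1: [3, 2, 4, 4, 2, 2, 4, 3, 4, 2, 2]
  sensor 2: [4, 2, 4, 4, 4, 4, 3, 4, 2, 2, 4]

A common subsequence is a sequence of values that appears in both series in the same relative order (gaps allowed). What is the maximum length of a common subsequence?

8

Let dp[i][j] be the LCS length of the first i values of sensor 1 and the first j values of sensor 2. dp[i][j] = dp[i-1][j-1]+1 when the i-th and j-th values match, else max(dp[i-1][j], dp[i][j-1]).
    ·  4  2  4  4  4  4  3  4  2  2  4
 ·  0  0  0  0  0  0  0  0  0  0  0  0
 3  0  0  0  0  0  0  0  1  1  1  1  1
 2  0  0  1  1  1  1  1  1  1  2  2  2
 4  0  1  1  2  2  2  2  2  2  2  2  3
 4  0  1  1  2  3  3  3  3  3  3  3  3
 2  0  1  2  2  3  3  3  3  3  4  4  4
 2  0  1  2  2  3  3  3  3  3  4  5  5
 4  0  1  2  3  3  4  4  4  4  4  5  6
 3  0  1  2  3  3  4  4  5  5  5  5  6
 4  0  1  2  3  4  4  5  5  6  6  6  6
 2  0  1  2  3  4  4  5  5  6  7  7  7
 2  0  1  2  3  4  4  5  5  6  7  8  8
dp[11][11] = 8. One LCS (by backtracking along matches): 2, 4, 4, 4, 3, 4, 2, 2.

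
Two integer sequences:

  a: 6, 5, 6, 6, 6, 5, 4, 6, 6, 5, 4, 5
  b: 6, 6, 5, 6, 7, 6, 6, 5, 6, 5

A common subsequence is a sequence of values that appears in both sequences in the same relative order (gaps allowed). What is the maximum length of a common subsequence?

Let dp[i][j] be the LCS length of the first i values of a and the first j values of b. dp[i][j] = dp[i-1][j-1]+1 when the i-th and j-th values match, else max(dp[i-1][j], dp[i][j-1]).
    ·  6  6  5  6  7  6  6  5  6  5
 ·  0  0  0  0  0  0  0  0  0  0  0
 6  0  1  1  1  1  1  1  1  1  1  1
 5  0  1  1  2  2  2  2  2  2  2  2
 6  0  1  2  2  3  3  3  3  3  3  3
 6  0  1  2  2  3  3  4  4  4  4  4
 6  0  1  2  2  3  3  4  5  5  5  5
 5  0  1  2  3  3  3  4  5  6  6  6
 4  0  1  2  3  3  3  4  5  6  6  6
 6  0  1  2  3  4  4  4  5  6  7  7
 6  0  1  2  3  4  4  5  5  6  7  7
 5  0  1  2  3  4  4  5  5  6  7  8
 4  0  1  2  3  4  4  5  5  6  7  8
 5  0  1  2  3  4  4  5  5  6  7  8
dp[12][10] = 8. One LCS (by backtracking along matches): 6, 5, 6, 6, 6, 5, 6, 5.

8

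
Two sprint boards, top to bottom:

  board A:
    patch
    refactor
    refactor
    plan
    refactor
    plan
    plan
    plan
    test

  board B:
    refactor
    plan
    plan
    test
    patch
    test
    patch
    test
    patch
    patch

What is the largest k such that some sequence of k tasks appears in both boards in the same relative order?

One common subsequence of length 4: refactor [3,1] → plan [4,2] → plan [6,3] → test [9,8], and the DP table's final entry dp[9][10] is also 4, so no common subsequence is longer.

4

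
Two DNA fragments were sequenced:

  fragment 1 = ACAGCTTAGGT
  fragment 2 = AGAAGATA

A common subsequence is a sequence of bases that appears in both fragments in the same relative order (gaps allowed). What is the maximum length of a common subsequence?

5

Pick A (fragment 1 #1, fragment 2 #3), then A (fragment 1 #3, fragment 2 #4), then G (fragment 1 #4, fragment 2 #5), then T (fragment 1 #7, fragment 2 #7), then A (fragment 1 #8, fragment 2 #8); all 5 bases appear in both, in order, and the DP table's final entry dp[11][8] is also 5, so no common subsequence is longer.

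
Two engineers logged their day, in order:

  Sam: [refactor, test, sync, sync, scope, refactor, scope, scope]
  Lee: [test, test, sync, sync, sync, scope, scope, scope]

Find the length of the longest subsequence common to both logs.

6

One common subsequence of length 6: test at Sam[2]=Lee[2], sync at Sam[3]=Lee[4], sync at Sam[4]=Lee[5], scope at Sam[5]=Lee[6], scope at Sam[7]=Lee[7], scope at Sam[8]=Lee[8]. dp[8][8] = 6 confirms this is the maximum.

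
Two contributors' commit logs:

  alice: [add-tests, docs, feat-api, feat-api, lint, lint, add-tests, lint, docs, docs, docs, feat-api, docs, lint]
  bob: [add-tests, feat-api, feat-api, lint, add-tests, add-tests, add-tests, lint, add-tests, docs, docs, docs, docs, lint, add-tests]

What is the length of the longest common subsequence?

Match add-tests [1,1] → feat-api [3,2] → feat-api [4,3] → lint [5,4] → lint [6,8] → add-tests [7,9] → docs [9,10] → docs [10,11] → docs [11,12] → docs [13,13] → lint [14,14] — 11 commits in the same relative order in both. dp[14][15] = 11 confirms this is the maximum.

11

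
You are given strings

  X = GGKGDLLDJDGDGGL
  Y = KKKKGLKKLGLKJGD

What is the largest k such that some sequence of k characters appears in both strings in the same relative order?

7

Taking G at X[1]=Y[5] → K at X[3]=Y[8] → G at X[4]=Y[10] → L at X[6]=Y[11] → J at X[9]=Y[13] → G at X[11]=Y[14] → D at X[12]=Y[15] gives a common subsequence of length 7. dp[15][15] = 7 confirms this is the maximum.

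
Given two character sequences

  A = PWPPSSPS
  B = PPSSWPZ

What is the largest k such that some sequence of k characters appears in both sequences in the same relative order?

5

Pick P (A #3, B #1) → P (A #4, B #2) → S (A #5, B #3) → S (A #6, B #4) → P (A #7, B #6); all 5 characters appear in both, in order, and the DP table's final entry dp[8][7] is also 5, so no common subsequence is longer.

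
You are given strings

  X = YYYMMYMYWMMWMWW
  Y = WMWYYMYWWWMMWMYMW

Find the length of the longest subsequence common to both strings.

10

Taking Y (X #2, Y #4) → Y (X #3, Y #5) → M (X #5, Y #6) → Y (X #6, Y #7) → W (X #9, Y #10) → M (X #10, Y #11) → M (X #11, Y #12) → W (X #12, Y #13) → M (X #13, Y #16) → W (X #15, Y #17) gives a common subsequence of length 10. Since dp[15][17] = 10, nothing longer is possible.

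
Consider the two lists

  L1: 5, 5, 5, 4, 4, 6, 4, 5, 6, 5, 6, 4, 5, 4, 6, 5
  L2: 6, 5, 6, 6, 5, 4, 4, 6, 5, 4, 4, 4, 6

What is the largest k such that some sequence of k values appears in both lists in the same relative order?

Match 5 at L1[1]=L2[2], then 5 at L1[3]=L2[5], then 4 at L1[4]=L2[6], then 4 at L1[5]=L2[7], then 6 at L1[6]=L2[8], then 4 at L1[7]=L2[10], then 4 at L1[12]=L2[11], then 4 at L1[14]=L2[12], then 6 at L1[15]=L2[13] — 9 values in the same relative order in both. The LCS DP gives dp[16][13] = 9, so this is optimal.

9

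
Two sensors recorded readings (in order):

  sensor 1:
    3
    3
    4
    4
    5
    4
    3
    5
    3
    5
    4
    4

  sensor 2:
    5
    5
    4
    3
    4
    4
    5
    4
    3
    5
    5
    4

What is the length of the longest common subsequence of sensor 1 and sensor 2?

Match 3 (sensor 1 #2, sensor 2 #4) → 4 (sensor 1 #3, sensor 2 #5) → 4 (sensor 1 #4, sensor 2 #6) → 5 (sensor 1 #5, sensor 2 #7) → 4 (sensor 1 #6, sensor 2 #8) → 3 (sensor 1 #7, sensor 2 #9) → 5 (sensor 1 #8, sensor 2 #10) → 5 (sensor 1 #10, sensor 2 #11) → 4 (sensor 1 #12, sensor 2 #12) — 9 values in the same relative order in both. Since dp[12][12] = 9, nothing longer is possible.

9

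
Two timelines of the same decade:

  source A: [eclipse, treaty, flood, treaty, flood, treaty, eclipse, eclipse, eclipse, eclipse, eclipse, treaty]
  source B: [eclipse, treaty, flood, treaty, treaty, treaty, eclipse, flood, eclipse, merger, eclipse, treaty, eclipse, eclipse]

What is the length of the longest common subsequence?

Pick eclipse [1,1]; then treaty [2,2]; then flood [3,3]; then treaty [4,5]; then treaty [6,6]; then eclipse [7,7]; then eclipse [8,9]; then eclipse [9,11]; then eclipse [10,13]; then eclipse [11,14]; all 10 events appear in both, in order. dp[12][14] = 10 confirms this is the maximum.

10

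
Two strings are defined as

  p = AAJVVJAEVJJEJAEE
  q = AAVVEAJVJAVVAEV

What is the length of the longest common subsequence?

Match A (p #1, q #2), then A (p #2, q #6), then J (p #3, q #7), then V (p #5, q #8), then J (p #6, q #9), then A (p #7, q #10), then V (p #9, q #12), then A (p #14, q #13), then E (p #15, q #14) — 9 characters in the same relative order in both, and the DP table's final entry dp[16][15] is also 9, so no common subsequence is longer.

9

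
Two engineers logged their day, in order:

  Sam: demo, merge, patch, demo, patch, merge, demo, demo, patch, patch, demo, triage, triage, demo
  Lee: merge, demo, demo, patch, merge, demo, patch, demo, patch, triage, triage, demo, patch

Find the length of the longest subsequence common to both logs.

10

Pick demo at Sam[1]=Lee[2], demo at Sam[4]=Lee[3], patch at Sam[5]=Lee[4], merge at Sam[6]=Lee[5], demo at Sam[7]=Lee[6], demo at Sam[8]=Lee[8], patch at Sam[10]=Lee[9], triage at Sam[12]=Lee[10], triage at Sam[13]=Lee[11], demo at Sam[14]=Lee[12]; all 10 tasks appear in both, in order, and the DP table's final entry dp[14][13] is also 10, so no common subsequence is longer.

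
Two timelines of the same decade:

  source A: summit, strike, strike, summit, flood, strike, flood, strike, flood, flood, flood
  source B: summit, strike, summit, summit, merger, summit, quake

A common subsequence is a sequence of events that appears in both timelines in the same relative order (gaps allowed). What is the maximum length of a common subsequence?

Pick summit [1,1]; then strike [2,2]; then summit [4,6]; all 3 events appear in both, in order. dp[11][7] = 3 confirms this is the maximum.

3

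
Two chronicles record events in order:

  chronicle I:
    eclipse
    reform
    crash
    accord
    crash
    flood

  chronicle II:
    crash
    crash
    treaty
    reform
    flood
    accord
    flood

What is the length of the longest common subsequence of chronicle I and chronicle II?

Match reform (chronicle I #2, chronicle II #4), then accord (chronicle I #4, chronicle II #6), then flood (chronicle I #6, chronicle II #7) — 3 events in the same relative order in both, and the DP table's final entry dp[6][7] is also 3, so no common subsequence is longer.

3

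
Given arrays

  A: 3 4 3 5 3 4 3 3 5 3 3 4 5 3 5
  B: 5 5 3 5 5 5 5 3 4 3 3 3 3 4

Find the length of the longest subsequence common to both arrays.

One common subsequence of length 9: 3 at A[1]=B[3] → 5 at A[4]=B[7] → 3 at A[5]=B[8] → 4 at A[6]=B[9] → 3 at A[7]=B[10] → 3 at A[8]=B[11] → 3 at A[10]=B[12] → 3 at A[11]=B[13] → 4 at A[12]=B[14]. The LCS DP gives dp[15][14] = 9, so this is optimal.

9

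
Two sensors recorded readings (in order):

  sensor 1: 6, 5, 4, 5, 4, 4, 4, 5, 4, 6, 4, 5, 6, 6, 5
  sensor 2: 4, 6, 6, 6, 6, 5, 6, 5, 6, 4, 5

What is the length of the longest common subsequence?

6

Taking 6 at sensor 1[1]=sensor 2[5], 5 at sensor 1[2]=sensor 2[6], 5 at sensor 1[8]=sensor 2[8], 6 at sensor 1[10]=sensor 2[9], 4 at sensor 1[11]=sensor 2[10], 5 at sensor 1[15]=sensor 2[11] gives a common subsequence of length 6. dp[15][11] = 6 confirms this is the maximum.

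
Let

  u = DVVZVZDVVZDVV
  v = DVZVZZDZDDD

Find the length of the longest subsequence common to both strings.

Let dp[i][j] be the LCS length of the first i characters of u and the first j characters of v. dp[i][j] = dp[i-1][j-1]+1 when the i-th and j-th characters match, else max(dp[i-1][j], dp[i][j-1]).
    ·  D  V  Z  V  Z  Z  D  Z  D  D  D
 ·  0  0  0  0  0  0  0  0  0  0  0  0
 D  0  1  1  1  1  1  1  1  1  1  1  1
 V  0  1  2  2  2  2  2  2  2  2  2  2
 V  0  1  2  2  3  3  3  3  3  3  3  3
 Z  0  1  2  3  3  4  4  4  4  4  4  4
 V  0  1  2  3  4  4  4  4  4  4  4  4
 Z  0  1  2  3  4  5  5  5  5  5  5  5
 D  0  1  2  3  4  5  5  6  6  6  6  6
 V  0  1  2  3  4  5  5  6  6  6  6  6
 V  0  1  2  3  4  5  5  6  6  6  6  6
 Z  0  1  2  3  4  5  6  6  7  7  7  7
 D  0  1  2  3  4  5  6  7  7  8  8  8
 V  0  1  2  3  4  5  6  7  7  8  8  8
 V  0  1  2  3  4  5  6  7  7  8  8  8
dp[13][11] = 8. One LCS (by backtracking along matches): DVVZZDZD.

8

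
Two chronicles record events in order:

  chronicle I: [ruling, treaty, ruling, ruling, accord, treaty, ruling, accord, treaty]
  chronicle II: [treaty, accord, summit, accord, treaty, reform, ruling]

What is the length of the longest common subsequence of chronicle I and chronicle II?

Pick treaty [2,1] → accord [5,4] → treaty [6,5] → ruling [7,7]; all 4 events appear in both, in order. The LCS DP gives dp[9][7] = 4, so this is optimal.

4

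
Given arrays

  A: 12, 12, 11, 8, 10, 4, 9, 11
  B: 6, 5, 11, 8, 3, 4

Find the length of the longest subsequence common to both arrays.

Let dp[i][j] be the LCS length of the first i values of A and the first j values of B. dp[i][j] = dp[i-1][j-1]+1 when the i-th and j-th values match, else max(dp[i-1][j], dp[i][j-1]).
    ·  6  5 11  8  3  4
 ·  0  0  0  0  0  0  0
12  0  0  0  0  0  0  0
12  0  0  0  0  0  0  0
11  0  0  0  1  1  1  1
 8  0  0  0  1  2  2  2
10  0  0  0  1  2  2  2
 4  0  0  0  1  2  2  3
 9  0  0  0  1  2  2  3
11  0  0  0  1  2  2  3
dp[8][6] = 3. One LCS (by backtracking along matches): 11, 8, 4.

3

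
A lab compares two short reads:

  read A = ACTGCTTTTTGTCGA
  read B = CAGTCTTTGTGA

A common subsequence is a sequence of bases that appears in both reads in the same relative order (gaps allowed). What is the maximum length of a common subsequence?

10

Pick A at read A[1]=read B[2]; then T at read A[3]=read B[4]; then C at read A[5]=read B[5]; then T at read A[8]=read B[6]; then T at read A[9]=read B[7]; then T at read A[10]=read B[8]; then G at read A[11]=read B[9]; then T at read A[12]=read B[10]; then G at read A[14]=read B[11]; then A at read A[15]=read B[12]; all 10 bases appear in both, in order, and the DP table's final entry dp[15][12] is also 10, so no common subsequence is longer.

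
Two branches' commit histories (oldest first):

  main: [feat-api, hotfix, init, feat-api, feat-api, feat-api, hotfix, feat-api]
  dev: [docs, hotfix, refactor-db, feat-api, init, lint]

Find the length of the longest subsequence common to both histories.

Taking feat-api [1,4], init [3,5] gives a common subsequence of length 2. The LCS DP gives dp[8][6] = 2, so this is optimal.

2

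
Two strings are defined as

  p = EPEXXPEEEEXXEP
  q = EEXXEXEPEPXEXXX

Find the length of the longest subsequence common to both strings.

Match E [1,1]; then E [3,2]; then X [4,3]; then X [5,4]; then E [7,5]; then E [8,7]; then E [9,9]; then E [10,12]; then X [11,14]; then X [12,15] — 10 characters in the same relative order in both. dp[14][15] = 10 confirms this is the maximum.

10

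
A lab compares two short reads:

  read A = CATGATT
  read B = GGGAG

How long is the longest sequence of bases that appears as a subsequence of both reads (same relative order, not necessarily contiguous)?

Pick A at read A[2]=read B[4], then G at read A[4]=read B[5]; all 2 bases appear in both, in order, and the DP table's final entry dp[7][5] is also 2, so no common subsequence is longer.

2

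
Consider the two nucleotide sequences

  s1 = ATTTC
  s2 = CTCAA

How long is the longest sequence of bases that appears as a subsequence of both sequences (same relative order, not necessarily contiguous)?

2

Let dp[i][j] be the LCS length of the first i bases of s1 and the first j bases of s2. dp[i][j] = dp[i-1][j-1]+1 when the i-th and j-th bases match, else max(dp[i-1][j], dp[i][j-1]).
    ·  C  T  C  A  A
 ·  0  0  0  0  0  0
 A  0  0  0  0  1  1
 T  0  0  1  1  1  1
 T  0  0  1  1  1  1
 T  0  0  1  1  1  1
 C  0  1  1  2  2  2
dp[5][5] = 2. One LCS (by backtracking along matches): TC.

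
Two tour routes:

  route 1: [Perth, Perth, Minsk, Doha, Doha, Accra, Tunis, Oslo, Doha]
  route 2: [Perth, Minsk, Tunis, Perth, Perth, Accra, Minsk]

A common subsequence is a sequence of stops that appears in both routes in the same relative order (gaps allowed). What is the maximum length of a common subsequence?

3

Match Perth at route 1[1]=route 2[4], then Perth at route 1[2]=route 2[5], then Minsk at route 1[3]=route 2[7] — 3 stops in the same relative order in both. Since dp[9][7] = 3, nothing longer is possible.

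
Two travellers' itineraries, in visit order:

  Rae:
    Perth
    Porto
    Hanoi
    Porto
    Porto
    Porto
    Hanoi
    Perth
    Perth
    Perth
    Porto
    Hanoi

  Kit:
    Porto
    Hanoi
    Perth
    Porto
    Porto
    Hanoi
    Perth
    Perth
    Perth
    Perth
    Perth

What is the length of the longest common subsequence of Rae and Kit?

8

Match Porto (Rae #2, Kit #1), Hanoi (Rae #3, Kit #2), Porto (Rae #5, Kit #4), Porto (Rae #6, Kit #5), Hanoi (Rae #7, Kit #6), Perth (Rae #8, Kit #9), Perth (Rae #9, Kit #10), Perth (Rae #10, Kit #11) — 8 stops in the same relative order in both. Since dp[12][11] = 8, nothing longer is possible.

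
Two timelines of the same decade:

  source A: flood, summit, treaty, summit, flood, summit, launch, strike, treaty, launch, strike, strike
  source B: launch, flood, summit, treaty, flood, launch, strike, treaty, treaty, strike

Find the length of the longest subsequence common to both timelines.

One common subsequence of length 8: flood (source A #1, source B #2), then summit (source A #2, source B #3), then treaty (source A #3, source B #4), then flood (source A #5, source B #5), then launch (source A #7, source B #6), then strike (source A #8, source B #7), then treaty (source A #9, source B #9), then strike (source A #12, source B #10). Since dp[12][10] = 8, nothing longer is possible.

8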